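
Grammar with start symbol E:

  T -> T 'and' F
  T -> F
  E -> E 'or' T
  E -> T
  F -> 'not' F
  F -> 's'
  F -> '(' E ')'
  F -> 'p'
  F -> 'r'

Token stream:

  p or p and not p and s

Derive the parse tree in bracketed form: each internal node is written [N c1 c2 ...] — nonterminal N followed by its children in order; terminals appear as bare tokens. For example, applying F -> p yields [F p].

[E [E [T [F p]]] or [T [T [T [F p]] and [F not [F p]]] and [F s]]]

E
E or T
T or T
F or T
p or T
p or T and F
p or T and F and F
p or F and F and F
p or p and F and F
p or p and not F and F
p or p and not p and F
p or p and not p and s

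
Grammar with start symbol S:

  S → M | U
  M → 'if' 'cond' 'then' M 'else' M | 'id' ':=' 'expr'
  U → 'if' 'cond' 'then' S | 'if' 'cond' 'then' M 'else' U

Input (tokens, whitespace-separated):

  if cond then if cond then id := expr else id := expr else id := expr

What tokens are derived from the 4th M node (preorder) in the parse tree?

[S [M if cond then [M if cond then [M id := expr] else [M id := expr]] else [M id := expr]]]

id := expr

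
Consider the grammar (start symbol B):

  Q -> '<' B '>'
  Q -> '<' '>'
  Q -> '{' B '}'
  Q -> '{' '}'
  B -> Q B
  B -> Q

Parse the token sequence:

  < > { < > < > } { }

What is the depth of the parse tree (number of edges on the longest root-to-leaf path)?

[B [Q < >] [B [Q { [B [Q < >] [B [Q < >]]] }] [B [Q { }]]]]

6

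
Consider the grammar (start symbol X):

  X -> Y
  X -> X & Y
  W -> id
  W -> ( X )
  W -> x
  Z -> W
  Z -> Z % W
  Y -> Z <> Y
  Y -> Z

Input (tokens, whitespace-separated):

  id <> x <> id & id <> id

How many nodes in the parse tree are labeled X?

2

[X [X [Y [Z [W id]] <> [Y [Z [W x]] <> [Y [Z [W id]]]]]] & [Y [Z [W id]] <> [Y [Z [W id]]]]]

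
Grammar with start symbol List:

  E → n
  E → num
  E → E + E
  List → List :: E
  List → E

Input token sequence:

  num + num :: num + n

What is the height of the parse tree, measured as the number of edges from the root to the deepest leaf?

[List [List [E [E num] + [E num]]] :: [E [E num] + [E n]]]

4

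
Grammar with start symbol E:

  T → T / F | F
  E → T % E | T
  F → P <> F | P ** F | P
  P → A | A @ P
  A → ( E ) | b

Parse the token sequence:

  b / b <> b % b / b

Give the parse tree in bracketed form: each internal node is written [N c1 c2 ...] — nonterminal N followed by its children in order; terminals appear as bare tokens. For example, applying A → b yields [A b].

E
T % E
T / F % E
F / F % E
P / F % E
A / F % E
b / F % E
b / P <> F % E
b / A <> F % E
b / b <> F % E
b / b <> P % E
b / b <> A % E
b / b <> b % E
b / b <> b % T
b / b <> b % T / F
b / b <> b % F / F
b / b <> b % P / F
b / b <> b % A / F
b / b <> b % b / F
b / b <> b % b / P
b / b <> b % b / A
b / b <> b % b / b

[E [T [T [F [P [A b]]]] / [F [P [A b]] <> [F [P [A b]]]]] % [E [T [T [F [P [A b]]]] / [F [P [A b]]]]]]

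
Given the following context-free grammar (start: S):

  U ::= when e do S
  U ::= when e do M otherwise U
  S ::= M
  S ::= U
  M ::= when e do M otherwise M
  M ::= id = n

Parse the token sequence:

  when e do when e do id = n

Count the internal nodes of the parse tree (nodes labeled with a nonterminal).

[S [U when e do [S [U when e do [S [M id = n]]]]]]

6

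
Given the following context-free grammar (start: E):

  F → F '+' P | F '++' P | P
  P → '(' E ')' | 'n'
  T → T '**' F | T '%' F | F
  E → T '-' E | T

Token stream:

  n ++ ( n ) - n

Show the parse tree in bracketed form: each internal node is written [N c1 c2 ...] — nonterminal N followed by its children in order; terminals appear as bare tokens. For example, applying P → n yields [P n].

E
T - E
F - E
F ++ P - E
P ++ P - E
n ++ P - E
n ++ ( E ) - E
n ++ ( T ) - E
n ++ ( F ) - E
n ++ ( P ) - E
n ++ ( n ) - E
n ++ ( n ) - T
n ++ ( n ) - F
n ++ ( n ) - P
n ++ ( n ) - n

[E [T [F [F [P n]] ++ [P ( [E [T [F [P n]]]] )]]] - [E [T [F [P n]]]]]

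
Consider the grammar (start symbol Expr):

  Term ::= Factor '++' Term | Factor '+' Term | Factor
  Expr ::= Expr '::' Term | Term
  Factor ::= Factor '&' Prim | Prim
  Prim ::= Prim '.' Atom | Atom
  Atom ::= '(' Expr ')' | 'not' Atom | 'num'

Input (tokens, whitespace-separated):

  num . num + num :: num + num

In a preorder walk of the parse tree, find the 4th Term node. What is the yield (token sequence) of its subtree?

[Expr [Expr [Term [Factor [Prim [Prim [Atom num]] . [Atom num]]] + [Term [Factor [Prim [Atom num]]]]]] :: [Term [Factor [Prim [Atom num]]] + [Term [Factor [Prim [Atom num]]]]]]

num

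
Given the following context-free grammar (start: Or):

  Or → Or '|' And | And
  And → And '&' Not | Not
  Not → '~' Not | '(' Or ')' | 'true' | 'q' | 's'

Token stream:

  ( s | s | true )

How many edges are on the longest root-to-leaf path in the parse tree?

8

[Or [And [Not ( [Or [Or [Or [And [Not s]]] | [And [Not s]]] | [And [Not true]]] )]]]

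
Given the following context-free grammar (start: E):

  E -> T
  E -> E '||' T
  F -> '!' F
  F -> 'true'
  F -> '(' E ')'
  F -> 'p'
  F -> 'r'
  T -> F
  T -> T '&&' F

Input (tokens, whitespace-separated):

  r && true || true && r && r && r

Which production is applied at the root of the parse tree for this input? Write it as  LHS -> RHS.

[E [E [T [T [F r]] && [F true]]] || [T [T [T [T [F true]] && [F r]] && [F r]] && [F r]]]

E -> E '||' T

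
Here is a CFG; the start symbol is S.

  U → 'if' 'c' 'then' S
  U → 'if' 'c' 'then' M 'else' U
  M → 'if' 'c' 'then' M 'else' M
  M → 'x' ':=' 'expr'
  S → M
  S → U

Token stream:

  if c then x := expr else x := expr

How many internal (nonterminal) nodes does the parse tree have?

4

[S [M if c then [M x := expr] else [M x := expr]]]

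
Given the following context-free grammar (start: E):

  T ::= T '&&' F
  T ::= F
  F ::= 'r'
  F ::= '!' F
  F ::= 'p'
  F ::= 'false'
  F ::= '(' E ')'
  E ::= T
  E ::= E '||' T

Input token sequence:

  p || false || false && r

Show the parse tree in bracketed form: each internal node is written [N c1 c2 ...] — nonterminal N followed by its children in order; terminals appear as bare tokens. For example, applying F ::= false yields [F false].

E
E || T
E || T || T
T || T || T
F || T || T
p || T || T
p || F || T
p || false || T
p || false || T && F
p || false || F && F
p || false || false && F
p || false || false && r

[E [E [E [T [F p]]] || [T [F false]]] || [T [T [F false]] && [F r]]]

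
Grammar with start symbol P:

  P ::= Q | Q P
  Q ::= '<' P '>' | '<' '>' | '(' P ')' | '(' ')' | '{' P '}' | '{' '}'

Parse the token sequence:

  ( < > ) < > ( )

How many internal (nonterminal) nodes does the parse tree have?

[P [Q ( [P [Q < >]] )] [P [Q < >] [P [Q ( )]]]]

8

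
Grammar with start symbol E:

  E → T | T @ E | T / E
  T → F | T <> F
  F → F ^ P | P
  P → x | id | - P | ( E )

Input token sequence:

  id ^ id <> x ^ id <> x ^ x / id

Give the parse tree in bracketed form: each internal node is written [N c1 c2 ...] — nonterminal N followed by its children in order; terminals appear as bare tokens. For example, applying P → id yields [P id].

[E [T [T [T [F [F [P id]] ^ [P id]]] <> [F [F [P x]] ^ [P id]]] <> [F [F [P x]] ^ [P x]]] / [E [T [F [P id]]]]]

E
T / E
T <> F / E
T <> F <> F / E
F <> F <> F / E
F ^ P <> F <> F / E
P ^ P <> F <> F / E
id ^ P <> F <> F / E
id ^ id <> F <> F / E
id ^ id <> F ^ P <> F / E
id ^ id <> P ^ P <> F / E
id ^ id <> x ^ P <> F / E
id ^ id <> x ^ id <> F / E
id ^ id <> x ^ id <> F ^ P / E
id ^ id <> x ^ id <> P ^ P / E
id ^ id <> x ^ id <> x ^ P / E
id ^ id <> x ^ id <> x ^ x / E
id ^ id <> x ^ id <> x ^ x / T
id ^ id <> x ^ id <> x ^ x / F
id ^ id <> x ^ id <> x ^ x / P
id ^ id <> x ^ id <> x ^ x / id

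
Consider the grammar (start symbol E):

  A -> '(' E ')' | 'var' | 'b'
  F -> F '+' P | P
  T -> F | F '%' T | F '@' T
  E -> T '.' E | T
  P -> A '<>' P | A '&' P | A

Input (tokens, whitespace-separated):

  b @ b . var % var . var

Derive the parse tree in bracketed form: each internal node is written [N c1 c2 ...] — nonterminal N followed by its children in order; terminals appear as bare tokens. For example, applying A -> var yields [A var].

E
T . E
F @ T . E
P @ T . E
A @ T . E
b @ T . E
b @ F . E
b @ P . E
b @ A . E
b @ b . E
b @ b . T . E
b @ b . F % T . E
b @ b . P % T . E
b @ b . A % T . E
b @ b . var % T . E
b @ b . var % F . E
b @ b . var % P . E
b @ b . var % A . E
b @ b . var % var . E
b @ b . var % var . T
b @ b . var % var . F
b @ b . var % var . P
b @ b . var % var . A
b @ b . var % var . var

[E [T [F [P [A b]]] @ [T [F [P [A b]]]]] . [E [T [F [P [A var]]] % [T [F [P [A var]]]]] . [E [T [F [P [A var]]]]]]]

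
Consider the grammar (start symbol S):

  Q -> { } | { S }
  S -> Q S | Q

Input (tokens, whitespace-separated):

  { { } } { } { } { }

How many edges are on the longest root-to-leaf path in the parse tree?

[S [Q { [S [Q { }]] }] [S [Q { }] [S [Q { }] [S [Q { }]]]]]

5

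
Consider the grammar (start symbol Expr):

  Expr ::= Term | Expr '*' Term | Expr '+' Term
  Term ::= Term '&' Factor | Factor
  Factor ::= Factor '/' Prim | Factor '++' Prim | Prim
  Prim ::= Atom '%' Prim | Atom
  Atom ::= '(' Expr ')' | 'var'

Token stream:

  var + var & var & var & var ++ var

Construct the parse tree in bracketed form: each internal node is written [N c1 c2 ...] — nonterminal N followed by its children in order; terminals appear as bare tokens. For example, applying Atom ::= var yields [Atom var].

[Expr [Expr [Term [Factor [Prim [Atom var]]]]] + [Term [Term [Term [Term [Factor [Prim [Atom var]]]] & [Factor [Prim [Atom var]]]] & [Factor [Prim [Atom var]]]] & [Factor [Factor [Prim [Atom var]]] ++ [Prim [Atom var]]]]]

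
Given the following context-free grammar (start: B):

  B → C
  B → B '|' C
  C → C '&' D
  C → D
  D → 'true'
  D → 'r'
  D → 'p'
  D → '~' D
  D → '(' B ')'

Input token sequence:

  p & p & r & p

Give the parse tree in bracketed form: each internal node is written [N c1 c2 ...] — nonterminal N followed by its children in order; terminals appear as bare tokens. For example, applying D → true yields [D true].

[B [C [C [C [C [D p]] & [D p]] & [D r]] & [D p]]]

B
C
C & D
C & D & D
C & D & D & D
D & D & D & D
p & D & D & D
p & p & D & D
p & p & r & D
p & p & r & p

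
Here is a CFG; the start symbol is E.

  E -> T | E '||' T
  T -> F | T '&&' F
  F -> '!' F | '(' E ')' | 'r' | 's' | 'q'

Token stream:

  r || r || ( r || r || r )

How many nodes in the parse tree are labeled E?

[E [E [E [T [F r]]] || [T [F r]]] || [T [F ( [E [E [E [T [F r]]] || [T [F r]]] || [T [F r]]] )]]]

6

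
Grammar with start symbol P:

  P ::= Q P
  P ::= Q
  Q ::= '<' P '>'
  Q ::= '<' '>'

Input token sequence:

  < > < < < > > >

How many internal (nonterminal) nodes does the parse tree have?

[P [Q < >] [P [Q < [P [Q < [P [Q < >]] >]] >]]]

8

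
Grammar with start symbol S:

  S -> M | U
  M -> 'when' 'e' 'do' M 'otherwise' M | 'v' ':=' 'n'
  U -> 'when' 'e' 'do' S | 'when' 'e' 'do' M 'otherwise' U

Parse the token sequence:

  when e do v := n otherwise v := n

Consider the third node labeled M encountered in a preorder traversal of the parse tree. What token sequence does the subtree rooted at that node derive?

v := n

[S [M when e do [M v := n] otherwise [M v := n]]]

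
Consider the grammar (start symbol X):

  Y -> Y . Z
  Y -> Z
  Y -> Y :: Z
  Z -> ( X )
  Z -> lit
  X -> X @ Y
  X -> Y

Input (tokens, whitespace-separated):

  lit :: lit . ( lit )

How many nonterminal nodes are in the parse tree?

10

[X [Y [Y [Y [Z lit]] :: [Z lit]] . [Z ( [X [Y [Z lit]]] )]]]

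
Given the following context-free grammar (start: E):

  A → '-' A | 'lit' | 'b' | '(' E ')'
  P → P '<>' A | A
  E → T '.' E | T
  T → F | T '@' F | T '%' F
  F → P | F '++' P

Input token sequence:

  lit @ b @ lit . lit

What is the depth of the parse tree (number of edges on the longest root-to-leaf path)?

7

[E [T [T [T [F [P [A lit]]]] @ [F [P [A b]]]] @ [F [P [A lit]]]] . [E [T [F [P [A lit]]]]]]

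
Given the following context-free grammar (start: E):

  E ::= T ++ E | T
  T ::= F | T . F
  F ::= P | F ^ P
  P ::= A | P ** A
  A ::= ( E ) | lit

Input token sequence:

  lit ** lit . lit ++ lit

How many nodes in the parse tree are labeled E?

[E [T [T [F [P [P [A lit]] ** [A lit]]]] . [F [P [A lit]]]] ++ [E [T [F [P [A lit]]]]]]

2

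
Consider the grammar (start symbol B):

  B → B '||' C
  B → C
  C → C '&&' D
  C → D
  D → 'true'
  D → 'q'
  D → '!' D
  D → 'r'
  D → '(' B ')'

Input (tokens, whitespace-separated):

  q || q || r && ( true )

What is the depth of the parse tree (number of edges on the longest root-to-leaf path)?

6

[B [B [B [C [D q]]] || [C [D q]]] || [C [C [D r]] && [D ( [B [C [D true]]] )]]]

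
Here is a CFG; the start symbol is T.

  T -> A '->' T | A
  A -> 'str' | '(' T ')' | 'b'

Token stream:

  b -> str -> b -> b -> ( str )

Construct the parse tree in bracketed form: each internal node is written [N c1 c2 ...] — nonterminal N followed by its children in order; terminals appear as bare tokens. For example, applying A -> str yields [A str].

[T [A b] -> [T [A str] -> [T [A b] -> [T [A b] -> [T [A ( [T [A str]] )]]]]]]

T
A -> T
b -> T
b -> A -> T
b -> str -> T
b -> str -> A -> T
b -> str -> b -> T
b -> str -> b -> A -> T
b -> str -> b -> b -> T
b -> str -> b -> b -> A
b -> str -> b -> b -> ( T )
b -> str -> b -> b -> ( A )
b -> str -> b -> b -> ( str )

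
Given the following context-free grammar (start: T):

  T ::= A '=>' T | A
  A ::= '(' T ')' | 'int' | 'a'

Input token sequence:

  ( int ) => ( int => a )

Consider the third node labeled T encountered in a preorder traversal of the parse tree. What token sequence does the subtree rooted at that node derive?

( int => a )

[T [A ( [T [A int]] )] => [T [A ( [T [A int] => [T [A a]]] )]]]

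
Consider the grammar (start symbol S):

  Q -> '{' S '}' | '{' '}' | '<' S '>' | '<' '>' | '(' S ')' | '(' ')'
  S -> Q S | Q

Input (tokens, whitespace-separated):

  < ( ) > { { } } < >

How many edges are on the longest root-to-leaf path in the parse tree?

[S [Q < [S [Q ( )]] >] [S [Q { [S [Q { }]] }] [S [Q < >]]]]

5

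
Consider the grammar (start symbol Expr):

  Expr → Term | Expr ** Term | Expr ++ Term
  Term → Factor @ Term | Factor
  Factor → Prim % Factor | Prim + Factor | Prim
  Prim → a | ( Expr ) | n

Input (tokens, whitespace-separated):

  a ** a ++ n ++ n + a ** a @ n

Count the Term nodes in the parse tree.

6

[Expr [Expr [Expr [Expr [Expr [Term [Factor [Prim a]]]] ** [Term [Factor [Prim a]]]] ++ [Term [Factor [Prim n]]]] ++ [Term [Factor [Prim n] + [Factor [Prim a]]]]] ** [Term [Factor [Prim a]] @ [Term [Factor [Prim n]]]]]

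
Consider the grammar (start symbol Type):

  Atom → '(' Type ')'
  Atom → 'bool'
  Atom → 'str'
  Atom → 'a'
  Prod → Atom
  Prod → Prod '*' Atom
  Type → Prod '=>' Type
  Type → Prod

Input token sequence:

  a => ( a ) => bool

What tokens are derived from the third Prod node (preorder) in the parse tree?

a

[Type [Prod [Atom a]] => [Type [Prod [Atom ( [Type [Prod [Atom a]]] )]] => [Type [Prod [Atom bool]]]]]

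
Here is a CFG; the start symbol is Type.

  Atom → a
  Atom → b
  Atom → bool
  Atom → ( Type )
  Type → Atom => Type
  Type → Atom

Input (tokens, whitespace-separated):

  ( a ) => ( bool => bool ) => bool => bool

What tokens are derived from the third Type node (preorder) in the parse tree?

[Type [Atom ( [Type [Atom a]] )] => [Type [Atom ( [Type [Atom bool] => [Type [Atom bool]]] )] => [Type [Atom bool] => [Type [Atom bool]]]]]

( bool => bool ) => bool => bool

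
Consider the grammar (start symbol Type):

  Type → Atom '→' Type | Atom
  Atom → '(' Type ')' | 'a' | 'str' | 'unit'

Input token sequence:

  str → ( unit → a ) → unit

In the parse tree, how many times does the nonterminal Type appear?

[Type [Atom str] → [Type [Atom ( [Type [Atom unit] → [Type [Atom a]]] )] → [Type [Atom unit]]]]

5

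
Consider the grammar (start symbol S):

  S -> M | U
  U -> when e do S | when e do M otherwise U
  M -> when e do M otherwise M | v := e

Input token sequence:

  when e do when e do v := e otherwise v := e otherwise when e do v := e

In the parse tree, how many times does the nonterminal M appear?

[S [U when e do [M when e do [M v := e] otherwise [M v := e]] otherwise [U when e do [S [M v := e]]]]]

4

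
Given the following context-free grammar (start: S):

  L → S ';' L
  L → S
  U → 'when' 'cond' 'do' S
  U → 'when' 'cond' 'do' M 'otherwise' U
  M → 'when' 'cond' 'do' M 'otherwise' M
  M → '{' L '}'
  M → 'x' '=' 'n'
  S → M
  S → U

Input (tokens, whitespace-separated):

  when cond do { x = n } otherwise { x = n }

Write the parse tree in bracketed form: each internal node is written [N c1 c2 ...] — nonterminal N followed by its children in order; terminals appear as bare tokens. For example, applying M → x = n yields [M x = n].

[S [M when cond do [M { [L [S [M x = n]]] }] otherwise [M { [L [S [M x = n]]] }]]]

S
M
when cond do M otherwise M
when cond do { L } otherwise M
when cond do { S } otherwise M
when cond do { M } otherwise M
when cond do { x = n } otherwise M
when cond do { x = n } otherwise { L }
when cond do { x = n } otherwise { S }
when cond do { x = n } otherwise { M }
when cond do { x = n } otherwise { x = n }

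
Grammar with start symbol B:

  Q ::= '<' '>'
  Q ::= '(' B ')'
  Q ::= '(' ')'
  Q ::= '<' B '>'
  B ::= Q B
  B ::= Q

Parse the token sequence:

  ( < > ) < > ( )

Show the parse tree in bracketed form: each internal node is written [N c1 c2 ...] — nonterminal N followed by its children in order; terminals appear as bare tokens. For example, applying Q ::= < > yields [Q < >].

B
Q B
( B ) B
( Q ) B
( < > ) B
( < > ) Q B
( < > ) < > B
( < > ) < > Q
( < > ) < > ( )

[B [Q ( [B [Q < >]] )] [B [Q < >] [B [Q ( )]]]]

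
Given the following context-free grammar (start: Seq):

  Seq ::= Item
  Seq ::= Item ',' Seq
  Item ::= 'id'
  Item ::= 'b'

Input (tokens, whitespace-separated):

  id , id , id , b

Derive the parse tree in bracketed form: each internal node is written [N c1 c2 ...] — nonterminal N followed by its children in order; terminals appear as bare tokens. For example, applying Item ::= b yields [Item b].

Seq
Item , Seq
id , Seq
id , Item , Seq
id , id , Seq
id , id , Item , Seq
id , id , id , Seq
id , id , id , Item
id , id , id , b

[Seq [Item id] , [Seq [Item id] , [Seq [Item id] , [Seq [Item b]]]]]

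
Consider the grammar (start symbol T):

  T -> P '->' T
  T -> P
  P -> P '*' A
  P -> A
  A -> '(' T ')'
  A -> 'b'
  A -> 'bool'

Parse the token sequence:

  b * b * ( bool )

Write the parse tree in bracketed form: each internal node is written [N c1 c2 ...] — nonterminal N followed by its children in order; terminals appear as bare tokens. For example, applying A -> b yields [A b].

T
P
P * A
P * A * A
A * A * A
b * A * A
b * b * A
b * b * ( T )
b * b * ( P )
b * b * ( A )
b * b * ( bool )

[T [P [P [P [A b]] * [A b]] * [A ( [T [P [A bool]]] )]]]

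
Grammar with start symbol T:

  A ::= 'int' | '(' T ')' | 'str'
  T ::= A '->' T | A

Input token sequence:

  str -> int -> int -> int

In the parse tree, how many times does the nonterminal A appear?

[T [A str] -> [T [A int] -> [T [A int] -> [T [A int]]]]]

4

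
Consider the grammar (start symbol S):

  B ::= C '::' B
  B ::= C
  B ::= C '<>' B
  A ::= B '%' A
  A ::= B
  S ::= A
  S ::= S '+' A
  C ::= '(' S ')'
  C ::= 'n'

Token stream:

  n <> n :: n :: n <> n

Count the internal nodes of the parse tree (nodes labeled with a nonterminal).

[S [A [B [C n] <> [B [C n] :: [B [C n] :: [B [C n] <> [B [C n]]]]]]]]

12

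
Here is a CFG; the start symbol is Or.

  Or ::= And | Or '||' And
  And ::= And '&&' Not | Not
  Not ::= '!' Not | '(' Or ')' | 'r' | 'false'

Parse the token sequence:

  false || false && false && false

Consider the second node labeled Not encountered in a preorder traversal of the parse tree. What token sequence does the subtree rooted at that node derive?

[Or [Or [And [Not false]]] || [And [And [And [Not false]] && [Not false]] && [Not false]]]

false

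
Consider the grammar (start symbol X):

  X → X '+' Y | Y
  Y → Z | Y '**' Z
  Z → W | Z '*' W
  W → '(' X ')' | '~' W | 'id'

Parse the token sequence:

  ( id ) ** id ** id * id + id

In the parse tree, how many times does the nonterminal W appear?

6

[X [X [Y [Y [Y [Z [W ( [X [Y [Z [W id]]]] )]]] ** [Z [W id]]] ** [Z [Z [W id]] * [W id]]]] + [Y [Z [W id]]]]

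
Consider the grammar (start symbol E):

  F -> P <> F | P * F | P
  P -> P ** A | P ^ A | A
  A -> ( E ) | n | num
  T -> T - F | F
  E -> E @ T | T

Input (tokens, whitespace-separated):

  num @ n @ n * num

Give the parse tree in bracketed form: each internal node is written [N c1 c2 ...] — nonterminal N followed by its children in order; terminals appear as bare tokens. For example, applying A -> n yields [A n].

[E [E [E [T [F [P [A num]]]]] @ [T [F [P [A n]]]]] @ [T [F [P [A n]] * [F [P [A num]]]]]]

E
E @ T
E @ T @ T
T @ T @ T
F @ T @ T
P @ T @ T
A @ T @ T
num @ T @ T
num @ F @ T
num @ P @ T
num @ A @ T
num @ n @ T
num @ n @ F
num @ n @ P * F
num @ n @ A * F
num @ n @ n * F
num @ n @ n * P
num @ n @ n * A
num @ n @ n * num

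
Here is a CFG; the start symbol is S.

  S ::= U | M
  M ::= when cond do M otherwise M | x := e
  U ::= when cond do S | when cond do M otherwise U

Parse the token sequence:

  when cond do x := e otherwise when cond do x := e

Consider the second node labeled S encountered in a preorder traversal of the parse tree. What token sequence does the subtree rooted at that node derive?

x := e

[S [U when cond do [M x := e] otherwise [U when cond do [S [M x := e]]]]]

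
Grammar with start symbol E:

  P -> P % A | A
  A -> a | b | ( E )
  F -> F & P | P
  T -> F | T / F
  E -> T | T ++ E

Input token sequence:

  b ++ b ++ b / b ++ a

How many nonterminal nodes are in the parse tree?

[E [T [F [P [A b]]]] ++ [E [T [F [P [A b]]]] ++ [E [T [T [F [P [A b]]]] / [F [P [A b]]]] ++ [E [T [F [P [A a]]]]]]]]

24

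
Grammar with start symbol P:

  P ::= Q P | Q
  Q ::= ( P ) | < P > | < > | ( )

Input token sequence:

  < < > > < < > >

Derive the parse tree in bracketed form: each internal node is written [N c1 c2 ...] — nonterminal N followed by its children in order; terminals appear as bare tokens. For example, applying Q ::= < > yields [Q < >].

P
Q P
< P > P
< Q > P
< < > > P
< < > > Q
< < > > < P >
< < > > < Q >
< < > > < < > >

[P [Q < [P [Q < >]] >] [P [Q < [P [Q < >]] >]]]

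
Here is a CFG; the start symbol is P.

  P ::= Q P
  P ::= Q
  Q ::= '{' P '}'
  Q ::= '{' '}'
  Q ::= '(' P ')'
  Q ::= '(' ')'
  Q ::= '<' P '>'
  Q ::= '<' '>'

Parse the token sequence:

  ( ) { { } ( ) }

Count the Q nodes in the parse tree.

[P [Q ( )] [P [Q { [P [Q { }] [P [Q ( )]]] }]]]

4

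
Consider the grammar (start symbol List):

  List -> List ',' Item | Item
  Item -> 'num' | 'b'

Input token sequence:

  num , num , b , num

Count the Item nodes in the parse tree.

4

[List [List [List [List [Item num]] , [Item num]] , [Item b]] , [Item num]]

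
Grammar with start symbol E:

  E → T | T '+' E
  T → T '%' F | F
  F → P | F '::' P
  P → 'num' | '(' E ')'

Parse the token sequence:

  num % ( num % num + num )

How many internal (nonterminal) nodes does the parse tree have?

18

[E [T [T [F [P num]]] % [F [P ( [E [T [T [F [P num]]] % [F [P num]]] + [E [T [F [P num]]]]] )]]]]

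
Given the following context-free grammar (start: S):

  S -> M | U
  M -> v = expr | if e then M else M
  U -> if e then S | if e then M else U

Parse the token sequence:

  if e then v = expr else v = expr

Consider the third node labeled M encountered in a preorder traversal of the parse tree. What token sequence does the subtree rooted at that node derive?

v = expr

[S [M if e then [M v = expr] else [M v = expr]]]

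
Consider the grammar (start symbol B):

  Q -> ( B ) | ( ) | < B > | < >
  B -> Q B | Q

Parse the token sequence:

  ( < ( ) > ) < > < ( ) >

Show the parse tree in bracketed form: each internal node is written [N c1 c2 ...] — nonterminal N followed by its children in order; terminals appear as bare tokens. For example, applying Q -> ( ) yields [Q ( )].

[B [Q ( [B [Q < [B [Q ( )]] >]] )] [B [Q < >] [B [Q < [B [Q ( )]] >]]]]

B
Q B
( B ) B
( Q ) B
( < B > ) B
( < Q > ) B
( < ( ) > ) B
( < ( ) > ) Q B
( < ( ) > ) < > B
( < ( ) > ) < > Q
( < ( ) > ) < > < B >
( < ( ) > ) < > < Q >
( < ( ) > ) < > < ( ) >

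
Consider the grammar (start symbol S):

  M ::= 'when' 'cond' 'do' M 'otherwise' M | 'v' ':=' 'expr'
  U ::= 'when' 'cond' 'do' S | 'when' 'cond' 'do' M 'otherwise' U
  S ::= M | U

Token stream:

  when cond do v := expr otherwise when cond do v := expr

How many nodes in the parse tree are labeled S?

2

[S [U when cond do [M v := expr] otherwise [U when cond do [S [M v := expr]]]]]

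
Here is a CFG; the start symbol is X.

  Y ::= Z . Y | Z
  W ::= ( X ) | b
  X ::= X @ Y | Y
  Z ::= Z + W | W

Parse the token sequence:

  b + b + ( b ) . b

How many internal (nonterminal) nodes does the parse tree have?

15

[X [Y [Z [Z [Z [W b]] + [W b]] + [W ( [X [Y [Z [W b]]]] )]] . [Y [Z [W b]]]]]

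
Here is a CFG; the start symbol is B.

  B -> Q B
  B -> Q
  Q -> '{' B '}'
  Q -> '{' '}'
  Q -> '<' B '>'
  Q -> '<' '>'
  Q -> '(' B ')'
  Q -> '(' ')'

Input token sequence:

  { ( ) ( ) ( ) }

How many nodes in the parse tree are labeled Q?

4

[B [Q { [B [Q ( )] [B [Q ( )] [B [Q ( )]]]] }]]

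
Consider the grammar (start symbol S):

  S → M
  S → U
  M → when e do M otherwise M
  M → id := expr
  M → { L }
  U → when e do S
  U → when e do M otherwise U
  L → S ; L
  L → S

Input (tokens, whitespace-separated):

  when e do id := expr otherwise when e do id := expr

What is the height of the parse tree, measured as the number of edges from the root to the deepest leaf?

[S [U when e do [M id := expr] otherwise [U when e do [S [M id := expr]]]]]

5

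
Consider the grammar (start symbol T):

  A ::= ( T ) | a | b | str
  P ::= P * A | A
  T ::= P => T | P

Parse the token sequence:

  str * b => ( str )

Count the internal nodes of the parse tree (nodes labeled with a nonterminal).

[T [P [P [A str]] * [A b]] => [T [P [A ( [T [P [A str]]] )]]]]

11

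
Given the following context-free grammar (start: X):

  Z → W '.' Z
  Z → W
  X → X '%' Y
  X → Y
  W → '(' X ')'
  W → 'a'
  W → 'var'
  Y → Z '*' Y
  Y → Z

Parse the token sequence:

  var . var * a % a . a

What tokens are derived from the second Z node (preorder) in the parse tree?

var

[X [X [Y [Z [W var] . [Z [W var]]] * [Y [Z [W a]]]]] % [Y [Z [W a] . [Z [W a]]]]]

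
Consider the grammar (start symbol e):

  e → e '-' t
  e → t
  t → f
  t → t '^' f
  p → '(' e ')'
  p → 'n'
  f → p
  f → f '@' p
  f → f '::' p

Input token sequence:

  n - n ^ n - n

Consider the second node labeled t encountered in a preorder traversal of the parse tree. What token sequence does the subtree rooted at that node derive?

[e [e [e [t [f [p n]]]] - [t [t [f [p n]]] ^ [f [p n]]]] - [t [f [p n]]]]

n ^ n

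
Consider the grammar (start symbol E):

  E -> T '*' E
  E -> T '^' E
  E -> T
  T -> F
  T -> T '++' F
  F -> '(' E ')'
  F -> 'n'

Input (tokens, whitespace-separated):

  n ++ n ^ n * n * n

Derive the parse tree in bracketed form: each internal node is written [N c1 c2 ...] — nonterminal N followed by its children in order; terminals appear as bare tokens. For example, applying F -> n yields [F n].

E
T ^ E
T ++ F ^ E
F ++ F ^ E
n ++ F ^ E
n ++ n ^ E
n ++ n ^ T * E
n ++ n ^ F * E
n ++ n ^ n * E
n ++ n ^ n * T * E
n ++ n ^ n * F * E
n ++ n ^ n * n * E
n ++ n ^ n * n * T
n ++ n ^ n * n * F
n ++ n ^ n * n * n

[E [T [T [F n]] ++ [F n]] ^ [E [T [F n]] * [E [T [F n]] * [E [T [F n]]]]]]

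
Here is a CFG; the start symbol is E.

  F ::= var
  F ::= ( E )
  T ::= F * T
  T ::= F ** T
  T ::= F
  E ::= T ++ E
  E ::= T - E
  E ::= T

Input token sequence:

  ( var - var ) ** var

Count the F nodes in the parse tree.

[E [T [F ( [E [T [F var]] - [E [T [F var]]]] )] ** [T [F var]]]]

4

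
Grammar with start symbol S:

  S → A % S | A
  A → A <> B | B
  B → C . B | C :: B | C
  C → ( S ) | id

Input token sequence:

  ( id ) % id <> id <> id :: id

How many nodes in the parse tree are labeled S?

3

[S [A [B [C ( [S [A [B [C id]]]] )]]] % [S [A [A [A [B [C id]]] <> [B [C id]]] <> [B [C id] :: [B [C id]]]]]]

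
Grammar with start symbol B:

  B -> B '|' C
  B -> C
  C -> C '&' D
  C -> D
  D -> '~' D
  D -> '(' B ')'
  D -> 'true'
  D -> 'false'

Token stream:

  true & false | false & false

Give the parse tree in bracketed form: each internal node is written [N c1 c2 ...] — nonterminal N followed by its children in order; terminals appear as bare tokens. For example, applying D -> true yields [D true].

B
B | C
C | C
C & D | C
D & D | C
true & D | C
true & false | C
true & false | C & D
true & false | D & D
true & false | false & D
true & false | false & false

[B [B [C [C [D true]] & [D false]]] | [C [C [D false]] & [D false]]]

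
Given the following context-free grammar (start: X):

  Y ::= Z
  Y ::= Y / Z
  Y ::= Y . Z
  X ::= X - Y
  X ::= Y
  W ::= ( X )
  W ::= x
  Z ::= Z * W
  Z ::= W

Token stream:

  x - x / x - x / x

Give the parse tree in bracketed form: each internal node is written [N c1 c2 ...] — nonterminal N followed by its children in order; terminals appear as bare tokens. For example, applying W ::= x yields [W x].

X
X - Y
X - Y - Y
Y - Y - Y
Z - Y - Y
W - Y - Y
x - Y - Y
x - Y / Z - Y
x - Z / Z - Y
x - W / Z - Y
x - x / Z - Y
x - x / W - Y
x - x / x - Y
x - x / x - Y / Z
x - x / x - Z / Z
x - x / x - W / Z
x - x / x - x / Z
x - x / x - x / W
x - x / x - x / x

[X [X [X [Y [Z [W x]]]] - [Y [Y [Z [W x]]] / [Z [W x]]]] - [Y [Y [Z [W x]]] / [Z [W x]]]]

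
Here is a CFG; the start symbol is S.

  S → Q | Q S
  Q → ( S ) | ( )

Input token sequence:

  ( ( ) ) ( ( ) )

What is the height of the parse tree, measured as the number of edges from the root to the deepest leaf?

5

[S [Q ( [S [Q ( )]] )] [S [Q ( [S [Q ( )]] )]]]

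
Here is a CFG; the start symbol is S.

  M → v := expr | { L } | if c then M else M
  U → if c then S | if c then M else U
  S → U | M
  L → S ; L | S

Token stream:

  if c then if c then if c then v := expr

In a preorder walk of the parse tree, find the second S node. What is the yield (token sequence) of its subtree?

[S [U if c then [S [U if c then [S [U if c then [S [M v := expr]]]]]]]]

if c then if c then v := expr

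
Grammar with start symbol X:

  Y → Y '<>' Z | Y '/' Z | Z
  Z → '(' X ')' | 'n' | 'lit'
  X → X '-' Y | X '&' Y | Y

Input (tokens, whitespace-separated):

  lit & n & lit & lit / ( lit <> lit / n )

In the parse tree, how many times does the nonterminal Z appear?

[X [X [X [X [Y [Z lit]]] & [Y [Z n]]] & [Y [Z lit]]] & [Y [Y [Z lit]] / [Z ( [X [Y [Y [Y [Z lit]] <> [Z lit]] / [Z n]]] )]]]

8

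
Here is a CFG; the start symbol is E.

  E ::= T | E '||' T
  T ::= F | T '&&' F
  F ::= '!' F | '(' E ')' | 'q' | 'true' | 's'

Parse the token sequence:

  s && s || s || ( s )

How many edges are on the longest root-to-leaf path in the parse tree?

6

[E [E [E [T [T [F s]] && [F s]]] || [T [F s]]] || [T [F ( [E [T [F s]]] )]]]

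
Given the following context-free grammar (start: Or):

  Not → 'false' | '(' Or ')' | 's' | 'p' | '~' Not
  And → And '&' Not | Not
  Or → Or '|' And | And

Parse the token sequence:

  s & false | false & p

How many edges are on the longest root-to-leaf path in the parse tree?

[Or [Or [And [And [Not s]] & [Not false]]] | [And [And [Not false]] & [Not p]]]

5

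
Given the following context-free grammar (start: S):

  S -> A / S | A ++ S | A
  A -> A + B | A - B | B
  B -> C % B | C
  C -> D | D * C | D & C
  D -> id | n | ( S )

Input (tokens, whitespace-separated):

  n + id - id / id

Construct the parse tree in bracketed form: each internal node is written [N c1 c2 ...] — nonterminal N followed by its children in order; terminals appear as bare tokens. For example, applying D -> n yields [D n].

S
A / S
A - B / S
A + B - B / S
B + B - B / S
C + B - B / S
D + B - B / S
n + B - B / S
n + C - B / S
n + D - B / S
n + id - B / S
n + id - C / S
n + id - D / S
n + id - id / S
n + id - id / A
n + id - id / B
n + id - id / C
n + id - id / D
n + id - id / id

[S [A [A [A [B [C [D n]]]] + [B [C [D id]]]] - [B [C [D id]]]] / [S [A [B [C [D id]]]]]]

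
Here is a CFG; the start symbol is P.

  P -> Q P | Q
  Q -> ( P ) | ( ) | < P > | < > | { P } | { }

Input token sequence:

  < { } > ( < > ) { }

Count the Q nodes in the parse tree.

[P [Q < [P [Q { }]] >] [P [Q ( [P [Q < >]] )] [P [Q { }]]]]

5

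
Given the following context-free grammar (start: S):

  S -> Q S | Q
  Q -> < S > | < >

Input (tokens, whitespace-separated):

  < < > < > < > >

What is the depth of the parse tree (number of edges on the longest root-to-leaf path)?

6

[S [Q < [S [Q < >] [S [Q < >] [S [Q < >]]]] >]]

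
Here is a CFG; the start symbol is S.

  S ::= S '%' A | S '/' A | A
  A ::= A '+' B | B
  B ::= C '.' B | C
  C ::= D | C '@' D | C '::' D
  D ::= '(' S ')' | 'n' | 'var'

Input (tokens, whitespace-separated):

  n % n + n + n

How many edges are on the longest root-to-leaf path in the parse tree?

7

[S [S [A [B [C [D n]]]]] % [A [A [A [B [C [D n]]]] + [B [C [D n]]]] + [B [C [D n]]]]]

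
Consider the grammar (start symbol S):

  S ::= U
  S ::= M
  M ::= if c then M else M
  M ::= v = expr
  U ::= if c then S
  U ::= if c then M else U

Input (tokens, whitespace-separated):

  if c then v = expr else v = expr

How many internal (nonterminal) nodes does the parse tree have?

[S [M if c then [M v = expr] else [M v = expr]]]

4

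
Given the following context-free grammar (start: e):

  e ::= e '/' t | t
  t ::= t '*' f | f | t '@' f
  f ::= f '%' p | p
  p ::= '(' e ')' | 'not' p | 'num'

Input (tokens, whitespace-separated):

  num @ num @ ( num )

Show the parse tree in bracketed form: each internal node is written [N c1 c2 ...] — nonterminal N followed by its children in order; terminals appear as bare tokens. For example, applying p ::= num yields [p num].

[e [t [t [t [f [p num]]] @ [f [p num]]] @ [f [p ( [e [t [f [p num]]]] )]]]]

e
t
t @ f
t @ f @ f
f @ f @ f
p @ f @ f
num @ f @ f
num @ p @ f
num @ num @ f
num @ num @ p
num @ num @ ( e )
num @ num @ ( t )
num @ num @ ( f )
num @ num @ ( p )
num @ num @ ( num )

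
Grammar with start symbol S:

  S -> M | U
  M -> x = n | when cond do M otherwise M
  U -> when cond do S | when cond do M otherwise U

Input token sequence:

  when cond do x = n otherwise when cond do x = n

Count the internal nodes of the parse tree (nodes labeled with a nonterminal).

6

[S [U when cond do [M x = n] otherwise [U when cond do [S [M x = n]]]]]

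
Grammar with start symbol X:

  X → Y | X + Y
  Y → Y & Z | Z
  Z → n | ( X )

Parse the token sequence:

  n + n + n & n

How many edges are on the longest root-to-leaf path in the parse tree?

5

[X [X [X [Y [Z n]]] + [Y [Z n]]] + [Y [Y [Z n]] & [Z n]]]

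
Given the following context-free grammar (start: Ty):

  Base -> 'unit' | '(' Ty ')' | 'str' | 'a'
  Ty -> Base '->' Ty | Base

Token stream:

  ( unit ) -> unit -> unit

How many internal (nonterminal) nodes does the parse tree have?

[Ty [Base ( [Ty [Base unit]] )] -> [Ty [Base unit] -> [Ty [Base unit]]]]

8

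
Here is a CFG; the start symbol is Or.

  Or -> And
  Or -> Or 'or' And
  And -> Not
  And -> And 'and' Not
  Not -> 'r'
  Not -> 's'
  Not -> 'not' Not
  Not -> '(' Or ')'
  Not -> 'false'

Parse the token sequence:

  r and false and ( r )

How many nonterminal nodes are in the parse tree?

10

[Or [And [And [And [Not r]] and [Not false]] and [Not ( [Or [And [Not r]]] )]]]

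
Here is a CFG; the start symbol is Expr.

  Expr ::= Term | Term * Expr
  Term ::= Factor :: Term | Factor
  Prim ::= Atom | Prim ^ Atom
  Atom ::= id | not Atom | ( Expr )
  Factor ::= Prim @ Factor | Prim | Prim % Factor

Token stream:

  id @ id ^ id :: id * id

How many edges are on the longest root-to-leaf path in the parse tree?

[Expr [Term [Factor [Prim [Atom id]] @ [Factor [Prim [Prim [Atom id]] ^ [Atom id]]]] :: [Term [Factor [Prim [Atom id]]]]] * [Expr [Term [Factor [Prim [Atom id]]]]]]

7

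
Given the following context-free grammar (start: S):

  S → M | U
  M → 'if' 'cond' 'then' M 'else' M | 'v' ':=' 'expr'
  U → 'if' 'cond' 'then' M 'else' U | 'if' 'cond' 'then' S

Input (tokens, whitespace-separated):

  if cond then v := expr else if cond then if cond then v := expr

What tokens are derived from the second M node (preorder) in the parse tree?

v := expr

[S [U if cond then [M v := expr] else [U if cond then [S [U if cond then [S [M v := expr]]]]]]]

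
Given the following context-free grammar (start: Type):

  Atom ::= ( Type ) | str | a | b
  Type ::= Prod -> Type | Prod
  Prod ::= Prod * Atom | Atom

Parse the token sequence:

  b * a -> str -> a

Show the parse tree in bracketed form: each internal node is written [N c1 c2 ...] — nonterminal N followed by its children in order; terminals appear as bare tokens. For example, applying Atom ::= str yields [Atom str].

Type
Prod -> Type
Prod * Atom -> Type
Atom * Atom -> Type
b * Atom -> Type
b * a -> Type
b * a -> Prod -> Type
b * a -> Atom -> Type
b * a -> str -> Type
b * a -> str -> Prod
b * a -> str -> Atom
b * a -> str -> a

[Type [Prod [Prod [Atom b]] * [Atom a]] -> [Type [Prod [Atom str]] -> [Type [Prod [Atom a]]]]]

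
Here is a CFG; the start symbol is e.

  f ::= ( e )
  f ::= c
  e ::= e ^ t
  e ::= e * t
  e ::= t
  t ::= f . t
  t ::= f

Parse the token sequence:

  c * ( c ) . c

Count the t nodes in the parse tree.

[e [e [t [f c]]] * [t [f ( [e [t [f c]]] )] . [t [f c]]]]

4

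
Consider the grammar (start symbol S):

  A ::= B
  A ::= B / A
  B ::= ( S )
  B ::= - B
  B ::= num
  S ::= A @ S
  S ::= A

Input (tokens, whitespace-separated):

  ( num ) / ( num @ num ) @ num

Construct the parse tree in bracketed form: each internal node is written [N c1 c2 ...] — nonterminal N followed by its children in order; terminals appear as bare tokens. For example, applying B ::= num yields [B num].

S
A @ S
B / A @ S
( S ) / A @ S
( A ) / A @ S
( B ) / A @ S
( num ) / A @ S
( num ) / B @ S
( num ) / ( S ) @ S
( num ) / ( A @ S ) @ S
( num ) / ( B @ S ) @ S
( num ) / ( num @ S ) @ S
( num ) / ( num @ A ) @ S
( num ) / ( num @ B ) @ S
( num ) / ( num @ num ) @ S
( num ) / ( num @ num ) @ A
( num ) / ( num @ num ) @ B
( num ) / ( num @ num ) @ num

[S [A [B ( [S [A [B num]]] )] / [A [B ( [S [A [B num]] @ [S [A [B num]]]] )]]] @ [S [A [B num]]]]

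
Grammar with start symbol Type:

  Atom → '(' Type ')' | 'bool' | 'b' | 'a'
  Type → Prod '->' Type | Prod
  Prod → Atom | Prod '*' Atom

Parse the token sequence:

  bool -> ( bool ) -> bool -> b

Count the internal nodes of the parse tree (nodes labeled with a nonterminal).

15

[Type [Prod [Atom bool]] -> [Type [Prod [Atom ( [Type [Prod [Atom bool]]] )]] -> [Type [Prod [Atom bool]] -> [Type [Prod [Atom b]]]]]]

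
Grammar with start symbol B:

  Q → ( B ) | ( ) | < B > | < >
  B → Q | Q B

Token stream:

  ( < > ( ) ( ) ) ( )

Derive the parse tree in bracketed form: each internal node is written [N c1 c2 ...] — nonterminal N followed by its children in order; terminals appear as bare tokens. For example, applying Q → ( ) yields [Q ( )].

[B [Q ( [B [Q < >] [B [Q ( )] [B [Q ( )]]]] )] [B [Q ( )]]]

B
Q B
( B ) B
( Q B ) B
( < > B ) B
( < > Q B ) B
( < > ( ) B ) B
( < > ( ) Q ) B
( < > ( ) ( ) ) B
( < > ( ) ( ) ) Q
( < > ( ) ( ) ) ( )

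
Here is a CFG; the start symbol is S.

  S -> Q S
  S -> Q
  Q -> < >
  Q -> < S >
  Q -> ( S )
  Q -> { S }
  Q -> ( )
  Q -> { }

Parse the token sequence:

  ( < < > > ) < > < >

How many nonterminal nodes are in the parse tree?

10

[S [Q ( [S [Q < [S [Q < >]] >]] )] [S [Q < >] [S [Q < >]]]]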